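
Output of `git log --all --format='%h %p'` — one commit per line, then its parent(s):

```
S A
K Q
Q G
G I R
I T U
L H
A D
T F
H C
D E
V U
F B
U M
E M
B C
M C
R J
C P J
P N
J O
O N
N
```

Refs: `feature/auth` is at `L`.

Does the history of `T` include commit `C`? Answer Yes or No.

Yes

Ancestors of T (commits reachable by following parents): {B, C, F, J, N, O, P, T}.
C is in that set, so it is an ancestor of T.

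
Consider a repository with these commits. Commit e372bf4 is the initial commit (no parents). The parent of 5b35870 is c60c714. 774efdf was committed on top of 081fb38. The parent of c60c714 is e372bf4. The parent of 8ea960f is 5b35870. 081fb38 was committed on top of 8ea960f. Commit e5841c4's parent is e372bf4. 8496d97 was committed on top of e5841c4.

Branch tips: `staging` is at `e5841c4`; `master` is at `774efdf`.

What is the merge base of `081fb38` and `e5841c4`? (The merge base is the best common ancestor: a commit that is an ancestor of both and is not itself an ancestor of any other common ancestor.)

Ancestors of 081fb38: {081fb38, 5b35870, 8ea960f, c60c714, e372bf4}.
Ancestors of e5841c4: {e372bf4, e5841c4}.
Common ancestors: {e372bf4}.
The only common ancestor is e372bf4, so it is the merge base.

e372bf4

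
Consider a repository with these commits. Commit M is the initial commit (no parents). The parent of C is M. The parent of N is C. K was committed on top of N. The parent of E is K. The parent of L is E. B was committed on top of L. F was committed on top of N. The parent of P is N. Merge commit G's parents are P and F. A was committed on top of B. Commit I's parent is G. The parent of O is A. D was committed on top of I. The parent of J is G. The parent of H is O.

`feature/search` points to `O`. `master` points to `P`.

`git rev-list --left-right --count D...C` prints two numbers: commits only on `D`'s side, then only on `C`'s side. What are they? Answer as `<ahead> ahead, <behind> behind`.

Reachable from D: {C, D, F, G, I, M, N, P}.
Reachable from C: {C, M}.
Only in D's history (ahead): {D, F, G, I, N, P} — 6.
Only in C's history (behind): {} — 0.

6 ahead, 0 behind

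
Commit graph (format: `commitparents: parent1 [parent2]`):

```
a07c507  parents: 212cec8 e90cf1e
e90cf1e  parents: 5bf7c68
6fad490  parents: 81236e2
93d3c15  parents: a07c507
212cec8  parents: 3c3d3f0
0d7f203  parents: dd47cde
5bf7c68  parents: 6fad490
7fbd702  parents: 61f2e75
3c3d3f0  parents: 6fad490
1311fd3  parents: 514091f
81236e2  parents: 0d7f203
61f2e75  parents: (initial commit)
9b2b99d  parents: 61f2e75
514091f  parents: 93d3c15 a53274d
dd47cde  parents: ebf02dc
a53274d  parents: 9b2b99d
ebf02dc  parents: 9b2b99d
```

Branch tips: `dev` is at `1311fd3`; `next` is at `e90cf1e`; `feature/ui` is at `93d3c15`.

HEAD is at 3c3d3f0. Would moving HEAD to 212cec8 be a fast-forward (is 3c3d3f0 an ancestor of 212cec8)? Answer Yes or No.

Yes

A fast-forward from 3c3d3f0 to 212cec8 is possible iff 3c3d3f0 is an ancestor of 212cec8.
Ancestors of 212cec8: {0d7f203, 212cec8, 3c3d3f0, 61f2e75, 6fad490, 81236e2, 9b2b99d, dd47cde, ebf02dc}.
3c3d3f0 is among them, so fast-forward is possible.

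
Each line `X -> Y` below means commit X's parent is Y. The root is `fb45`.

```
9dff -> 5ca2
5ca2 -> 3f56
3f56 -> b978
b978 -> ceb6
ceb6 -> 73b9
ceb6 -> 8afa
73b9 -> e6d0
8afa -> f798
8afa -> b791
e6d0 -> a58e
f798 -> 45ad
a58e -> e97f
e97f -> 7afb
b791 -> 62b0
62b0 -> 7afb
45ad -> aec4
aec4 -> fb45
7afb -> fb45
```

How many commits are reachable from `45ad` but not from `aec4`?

1

Reachable from 45ad: {45ad, aec4, fb45}.
Reachable from aec4: {aec4, fb45}.
In 45ad's history but not aec4's: {45ad} — 1 commit.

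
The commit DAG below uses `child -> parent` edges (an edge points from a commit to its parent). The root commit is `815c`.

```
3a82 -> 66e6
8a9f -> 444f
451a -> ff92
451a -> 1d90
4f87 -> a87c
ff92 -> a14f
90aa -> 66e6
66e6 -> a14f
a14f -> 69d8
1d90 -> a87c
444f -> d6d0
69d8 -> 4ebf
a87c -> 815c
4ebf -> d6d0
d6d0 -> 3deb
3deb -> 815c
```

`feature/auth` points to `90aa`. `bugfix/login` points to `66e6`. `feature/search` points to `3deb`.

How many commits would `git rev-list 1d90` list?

Walking parent pointers from 1d90: reachable set = {1d90, 815c, a87c}.
That is 3 commits.

3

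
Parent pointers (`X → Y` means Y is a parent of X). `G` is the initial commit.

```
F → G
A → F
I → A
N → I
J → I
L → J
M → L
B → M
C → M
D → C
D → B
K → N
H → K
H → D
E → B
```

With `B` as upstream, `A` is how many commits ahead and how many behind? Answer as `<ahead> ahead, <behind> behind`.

Reachable from A: {A, F, G}.
Reachable from B: {A, B, F, G, I, J, L, M}.
Only in A's history (ahead): {} — 0.
Only in B's history (behind): {B, I, J, L, M} — 5.

0 ahead, 5 behind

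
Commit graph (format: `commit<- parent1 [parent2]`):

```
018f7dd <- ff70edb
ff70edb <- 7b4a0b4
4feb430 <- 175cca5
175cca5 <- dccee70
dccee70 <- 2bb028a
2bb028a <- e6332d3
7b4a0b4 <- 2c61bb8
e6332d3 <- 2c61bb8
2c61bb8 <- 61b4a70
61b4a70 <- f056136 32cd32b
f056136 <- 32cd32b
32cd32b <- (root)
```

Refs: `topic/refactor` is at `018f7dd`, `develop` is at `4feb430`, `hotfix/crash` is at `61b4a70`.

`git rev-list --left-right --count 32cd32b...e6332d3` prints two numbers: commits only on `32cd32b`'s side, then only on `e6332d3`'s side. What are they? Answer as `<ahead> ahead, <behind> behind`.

0 ahead, 4 behind

Reachable from 32cd32b: {32cd32b}.
Reachable from e6332d3: {2c61bb8, 32cd32b, 61b4a70, e6332d3, f056136}.
Only in 32cd32b's history (ahead): {} — 0.
Only in e6332d3's history (behind): {2c61bb8, 61b4a70, e6332d3, f056136} — 4.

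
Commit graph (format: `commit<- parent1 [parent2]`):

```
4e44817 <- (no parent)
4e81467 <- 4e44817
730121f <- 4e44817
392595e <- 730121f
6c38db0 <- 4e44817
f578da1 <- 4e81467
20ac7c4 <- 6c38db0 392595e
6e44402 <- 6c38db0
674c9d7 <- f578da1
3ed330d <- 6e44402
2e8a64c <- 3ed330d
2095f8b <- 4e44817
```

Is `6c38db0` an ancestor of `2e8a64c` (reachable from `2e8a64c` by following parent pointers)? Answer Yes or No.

Yes

Ancestors of 2e8a64c (commits reachable by following parents): {2e8a64c, 3ed330d, 4e44817, 6c38db0, 6e44402}.
6c38db0 is in that set, so it is an ancestor of 2e8a64c.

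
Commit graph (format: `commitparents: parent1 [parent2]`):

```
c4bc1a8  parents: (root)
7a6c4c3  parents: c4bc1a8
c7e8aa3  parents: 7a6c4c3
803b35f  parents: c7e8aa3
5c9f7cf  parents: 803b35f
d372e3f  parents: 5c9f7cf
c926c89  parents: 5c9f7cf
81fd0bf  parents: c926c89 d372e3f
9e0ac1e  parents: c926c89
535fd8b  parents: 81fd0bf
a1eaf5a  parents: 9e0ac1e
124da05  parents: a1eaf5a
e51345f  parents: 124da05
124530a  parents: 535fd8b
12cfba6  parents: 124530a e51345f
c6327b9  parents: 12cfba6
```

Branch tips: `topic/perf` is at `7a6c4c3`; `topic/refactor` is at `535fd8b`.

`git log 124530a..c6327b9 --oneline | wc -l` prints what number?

Reachable from c6327b9: {124530a, 124da05, 12cfba6, 535fd8b, 5c9f7cf, 7a6c4c3, 803b35f, 81fd0bf, 9e0ac1e, a1eaf5a, c4bc1a8, c6327b9, c7e8aa3, c926c89, d372e3f, e51345f}.
Reachable from 124530a: {124530a, 535fd8b, 5c9f7cf, 7a6c4c3, 803b35f, 81fd0bf, c4bc1a8, c7e8aa3, c926c89, d372e3f}.
In c6327b9's history but not 124530a's: {124da05, 12cfba6, 9e0ac1e, a1eaf5a, c6327b9, e51345f} — 6 commits.

6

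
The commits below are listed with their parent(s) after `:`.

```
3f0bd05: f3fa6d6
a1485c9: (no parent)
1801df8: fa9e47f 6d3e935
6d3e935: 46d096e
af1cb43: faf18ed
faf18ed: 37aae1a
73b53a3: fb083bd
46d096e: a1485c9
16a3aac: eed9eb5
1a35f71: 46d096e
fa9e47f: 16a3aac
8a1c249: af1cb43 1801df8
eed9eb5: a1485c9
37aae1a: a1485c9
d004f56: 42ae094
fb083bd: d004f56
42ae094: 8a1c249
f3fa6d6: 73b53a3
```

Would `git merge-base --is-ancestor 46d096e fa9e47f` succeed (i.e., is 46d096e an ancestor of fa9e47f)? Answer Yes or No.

Ancestors of fa9e47f: {16a3aac, a1485c9, eed9eb5, fa9e47f}.
46d096e is not in that set, so it is not an ancestor of fa9e47f.

No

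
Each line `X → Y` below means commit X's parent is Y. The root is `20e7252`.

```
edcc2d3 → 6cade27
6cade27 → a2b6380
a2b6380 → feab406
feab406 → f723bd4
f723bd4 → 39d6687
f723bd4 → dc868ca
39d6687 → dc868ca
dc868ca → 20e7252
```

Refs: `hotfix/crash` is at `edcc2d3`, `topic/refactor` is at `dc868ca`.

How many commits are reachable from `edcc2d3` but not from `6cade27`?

1

Reachable from edcc2d3: {20e7252, 39d6687, 6cade27, a2b6380, dc868ca, edcc2d3, f723bd4, feab406}.
Reachable from 6cade27: {20e7252, 39d6687, 6cade27, a2b6380, dc868ca, f723bd4, feab406}.
In edcc2d3's history but not 6cade27's: {edcc2d3} — 1 commit.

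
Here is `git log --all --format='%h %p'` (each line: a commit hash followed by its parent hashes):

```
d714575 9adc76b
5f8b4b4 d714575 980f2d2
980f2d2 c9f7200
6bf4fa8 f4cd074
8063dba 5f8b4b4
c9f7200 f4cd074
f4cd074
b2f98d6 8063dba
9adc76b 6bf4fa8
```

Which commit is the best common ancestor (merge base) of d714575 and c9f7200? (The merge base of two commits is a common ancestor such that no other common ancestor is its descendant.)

f4cd074

Ancestors of d714575: {6bf4fa8, 9adc76b, d714575, f4cd074}.
Ancestors of c9f7200: {c9f7200, f4cd074}.
Common ancestors: {f4cd074}.
The only common ancestor is f4cd074, so it is the merge base.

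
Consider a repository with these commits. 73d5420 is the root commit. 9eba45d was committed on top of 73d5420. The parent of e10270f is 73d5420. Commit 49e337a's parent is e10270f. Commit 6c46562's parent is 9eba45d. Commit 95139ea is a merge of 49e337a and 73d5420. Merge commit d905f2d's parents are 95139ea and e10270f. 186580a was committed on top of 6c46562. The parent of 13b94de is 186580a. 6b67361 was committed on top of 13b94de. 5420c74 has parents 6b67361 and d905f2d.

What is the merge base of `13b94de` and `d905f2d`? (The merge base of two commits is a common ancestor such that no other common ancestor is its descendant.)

73d5420

Ancestors of 13b94de: {13b94de, 186580a, 6c46562, 73d5420, 9eba45d}.
Ancestors of d905f2d: {49e337a, 73d5420, 95139ea, d905f2d, e10270f}.
Common ancestors: {73d5420}.
The only common ancestor is 73d5420, so it is the merge base.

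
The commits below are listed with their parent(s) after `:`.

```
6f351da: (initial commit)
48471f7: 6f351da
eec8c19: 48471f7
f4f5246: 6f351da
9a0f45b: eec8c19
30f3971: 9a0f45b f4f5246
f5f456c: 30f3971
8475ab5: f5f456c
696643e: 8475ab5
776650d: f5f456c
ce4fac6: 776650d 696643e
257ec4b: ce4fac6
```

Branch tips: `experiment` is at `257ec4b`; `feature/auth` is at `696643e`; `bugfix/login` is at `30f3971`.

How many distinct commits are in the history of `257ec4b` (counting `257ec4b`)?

12

Walking parent pointers from 257ec4b: reachable set = {257ec4b, 30f3971, 48471f7, 696643e, 6f351da, 776650d, 8475ab5, 9a0f45b, ce4fac6, eec8c19, f4f5246, f5f456c}.
That is 12 commits.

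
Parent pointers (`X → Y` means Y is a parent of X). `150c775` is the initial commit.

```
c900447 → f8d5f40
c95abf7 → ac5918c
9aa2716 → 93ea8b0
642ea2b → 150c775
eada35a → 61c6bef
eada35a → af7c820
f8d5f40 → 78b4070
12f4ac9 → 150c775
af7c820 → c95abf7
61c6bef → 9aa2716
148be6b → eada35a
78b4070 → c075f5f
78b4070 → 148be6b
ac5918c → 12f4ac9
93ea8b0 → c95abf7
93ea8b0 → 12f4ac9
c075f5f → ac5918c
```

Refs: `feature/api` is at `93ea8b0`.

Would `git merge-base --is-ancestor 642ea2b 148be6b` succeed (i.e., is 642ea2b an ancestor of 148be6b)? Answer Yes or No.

Ancestors of 148be6b: {12f4ac9, 148be6b, 150c775, 61c6bef, 93ea8b0, 9aa2716, ac5918c, af7c820, c95abf7, eada35a}.
642ea2b is not in that set, so it is not an ancestor of 148be6b.

No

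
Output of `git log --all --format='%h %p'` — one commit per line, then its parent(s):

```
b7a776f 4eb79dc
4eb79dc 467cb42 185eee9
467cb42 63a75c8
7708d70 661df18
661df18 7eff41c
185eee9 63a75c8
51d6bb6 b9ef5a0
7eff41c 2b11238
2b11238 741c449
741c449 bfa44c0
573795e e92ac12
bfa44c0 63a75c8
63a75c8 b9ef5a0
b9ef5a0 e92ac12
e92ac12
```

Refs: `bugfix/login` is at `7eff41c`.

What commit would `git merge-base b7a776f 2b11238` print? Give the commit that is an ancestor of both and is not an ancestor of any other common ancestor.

63a75c8

Ancestors of b7a776f: {185eee9, 467cb42, 4eb79dc, 63a75c8, b7a776f, b9ef5a0, e92ac12}.
Ancestors of 2b11238: {2b11238, 63a75c8, 741c449, b9ef5a0, bfa44c0, e92ac12}.
Common ancestors: {63a75c8, b9ef5a0, e92ac12}.
Among these, 63a75c8 is not an ancestor of any other common ancestor — it is the merge base.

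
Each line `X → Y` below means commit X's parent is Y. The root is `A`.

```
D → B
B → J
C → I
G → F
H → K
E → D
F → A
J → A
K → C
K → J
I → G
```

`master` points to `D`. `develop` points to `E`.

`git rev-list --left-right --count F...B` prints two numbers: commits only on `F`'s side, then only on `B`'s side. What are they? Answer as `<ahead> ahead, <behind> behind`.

1 ahead, 2 behind

Reachable from F: {A, F}.
Reachable from B: {A, B, J}.
Only in F's history (ahead): {F} — 1.
Only in B's history (behind): {B, J} — 2.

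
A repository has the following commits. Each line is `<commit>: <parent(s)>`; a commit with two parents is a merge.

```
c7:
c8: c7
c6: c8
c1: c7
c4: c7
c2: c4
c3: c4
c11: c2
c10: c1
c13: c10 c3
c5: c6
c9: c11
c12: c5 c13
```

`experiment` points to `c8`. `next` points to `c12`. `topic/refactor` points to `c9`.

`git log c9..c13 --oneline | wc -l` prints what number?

4

Reachable from c13: {c1, c10, c13, c3, c4, c7}.
Reachable from c9: {c11, c2, c4, c7, c9}.
In c13's history but not c9's: {c1, c10, c13, c3} — 4 commits.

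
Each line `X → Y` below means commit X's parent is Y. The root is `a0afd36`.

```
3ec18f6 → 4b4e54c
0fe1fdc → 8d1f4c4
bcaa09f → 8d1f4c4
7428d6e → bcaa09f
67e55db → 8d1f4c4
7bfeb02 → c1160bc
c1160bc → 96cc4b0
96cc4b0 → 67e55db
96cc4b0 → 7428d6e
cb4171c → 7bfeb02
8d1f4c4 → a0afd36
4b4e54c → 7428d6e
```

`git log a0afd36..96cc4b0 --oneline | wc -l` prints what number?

Reachable from 96cc4b0: {67e55db, 7428d6e, 8d1f4c4, 96cc4b0, a0afd36, bcaa09f}.
Reachable from a0afd36: {a0afd36}.
In 96cc4b0's history but not a0afd36's: {67e55db, 7428d6e, 8d1f4c4, 96cc4b0, bcaa09f} — 5 commits.

5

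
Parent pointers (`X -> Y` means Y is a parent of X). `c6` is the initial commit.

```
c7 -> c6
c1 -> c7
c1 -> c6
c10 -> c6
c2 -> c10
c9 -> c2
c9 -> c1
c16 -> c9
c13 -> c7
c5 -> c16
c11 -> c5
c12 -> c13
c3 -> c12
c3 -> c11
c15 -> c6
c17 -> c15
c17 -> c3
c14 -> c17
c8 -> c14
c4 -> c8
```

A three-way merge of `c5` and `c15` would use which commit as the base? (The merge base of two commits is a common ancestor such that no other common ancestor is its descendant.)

Ancestors of c5: {c1, c10, c16, c2, c5, c6, c7, c9}.
Ancestors of c15: {c15, c6}.
Common ancestors: {c6}.
The only common ancestor is c6, so it is the merge base.

c6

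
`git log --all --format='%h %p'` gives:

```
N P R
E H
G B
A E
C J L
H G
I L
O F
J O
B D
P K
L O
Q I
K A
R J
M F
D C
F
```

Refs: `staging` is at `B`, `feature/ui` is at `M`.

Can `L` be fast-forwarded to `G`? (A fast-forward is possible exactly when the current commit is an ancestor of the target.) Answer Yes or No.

A fast-forward from L to G is possible iff L is an ancestor of G.
Ancestors of G: {B, C, D, F, G, J, L, O}.
L is among them, so fast-forward is possible.

Yes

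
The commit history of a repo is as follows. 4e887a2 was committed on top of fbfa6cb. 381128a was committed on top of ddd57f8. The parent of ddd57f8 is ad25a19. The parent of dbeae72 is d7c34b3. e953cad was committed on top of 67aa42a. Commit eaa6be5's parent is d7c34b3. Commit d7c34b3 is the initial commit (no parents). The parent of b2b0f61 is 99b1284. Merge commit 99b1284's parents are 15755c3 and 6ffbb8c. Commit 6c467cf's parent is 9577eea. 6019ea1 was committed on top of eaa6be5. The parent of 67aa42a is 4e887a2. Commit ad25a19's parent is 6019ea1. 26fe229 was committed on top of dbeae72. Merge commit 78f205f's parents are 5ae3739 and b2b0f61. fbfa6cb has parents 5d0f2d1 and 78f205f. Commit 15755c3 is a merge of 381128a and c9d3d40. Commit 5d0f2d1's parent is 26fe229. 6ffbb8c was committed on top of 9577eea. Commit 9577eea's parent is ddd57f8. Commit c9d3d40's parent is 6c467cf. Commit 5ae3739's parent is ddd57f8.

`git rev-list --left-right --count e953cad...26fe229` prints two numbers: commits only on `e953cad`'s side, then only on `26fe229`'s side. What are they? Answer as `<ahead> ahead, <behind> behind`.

Reachable from e953cad: {15755c3, 26fe229, 381128a, 4e887a2, 5ae3739, 5d0f2d1, 6019ea1, 67aa42a, 6c467cf, 6ffbb8c, 78f205f, 9577eea, 99b1284, ad25a19, b2b0f61, c9d3d40, d7c34b3, dbeae72, ddd57f8, e953cad, eaa6be5, fbfa6cb}.
Reachable from 26fe229: {26fe229, d7c34b3, dbeae72}.
Only in e953cad's history (ahead): {15755c3, 381128a, 4e887a2, 5ae3739, 5d0f2d1, 6019ea1, 67aa42a, 6c467cf, 6ffbb8c, 78f205f, 9577eea, 99b1284, ad25a19, b2b0f61, c9d3d40, ddd57f8, e953cad, eaa6be5, fbfa6cb} — 19.
Only in 26fe229's history (behind): {} — 0.

19 ahead, 0 behind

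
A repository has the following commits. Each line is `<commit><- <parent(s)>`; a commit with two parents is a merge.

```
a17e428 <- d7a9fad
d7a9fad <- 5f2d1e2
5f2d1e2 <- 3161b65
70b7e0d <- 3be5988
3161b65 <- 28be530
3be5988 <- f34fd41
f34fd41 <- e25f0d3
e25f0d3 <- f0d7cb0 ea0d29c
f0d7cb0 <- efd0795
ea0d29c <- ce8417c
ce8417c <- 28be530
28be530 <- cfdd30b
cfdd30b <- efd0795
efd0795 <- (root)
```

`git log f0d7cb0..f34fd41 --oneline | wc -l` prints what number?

Reachable from f34fd41: {28be530, ce8417c, cfdd30b, e25f0d3, ea0d29c, efd0795, f0d7cb0, f34fd41}.
Reachable from f0d7cb0: {efd0795, f0d7cb0}.
In f34fd41's history but not f0d7cb0's: {28be530, ce8417c, cfdd30b, e25f0d3, ea0d29c, f34fd41} — 6 commits.

6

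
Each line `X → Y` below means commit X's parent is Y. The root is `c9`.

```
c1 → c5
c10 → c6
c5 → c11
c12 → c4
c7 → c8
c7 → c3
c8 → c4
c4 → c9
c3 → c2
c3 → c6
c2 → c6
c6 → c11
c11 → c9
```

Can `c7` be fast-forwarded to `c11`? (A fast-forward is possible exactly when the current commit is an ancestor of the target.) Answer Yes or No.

No

A fast-forward from c7 to c11 is possible iff c7 is an ancestor of c11.
Ancestors of c11: {c11, c9}.
c7 is not among them, so fast-forward is not possible.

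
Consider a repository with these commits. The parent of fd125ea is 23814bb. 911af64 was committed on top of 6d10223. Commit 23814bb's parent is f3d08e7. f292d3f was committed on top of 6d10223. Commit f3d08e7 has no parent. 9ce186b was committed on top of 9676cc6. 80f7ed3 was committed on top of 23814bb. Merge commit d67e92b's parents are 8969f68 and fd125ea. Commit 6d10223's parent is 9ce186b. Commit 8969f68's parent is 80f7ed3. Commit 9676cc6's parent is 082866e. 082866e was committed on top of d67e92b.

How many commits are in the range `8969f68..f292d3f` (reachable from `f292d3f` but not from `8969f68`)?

Reachable from f292d3f: {082866e, 23814bb, 6d10223, 80f7ed3, 8969f68, 9676cc6, 9ce186b, d67e92b, f292d3f, f3d08e7, fd125ea}.
Reachable from 8969f68: {23814bb, 80f7ed3, 8969f68, f3d08e7}.
In f292d3f's history but not 8969f68's: {082866e, 6d10223, 9676cc6, 9ce186b, d67e92b, f292d3f, fd125ea} — 7 commits.

7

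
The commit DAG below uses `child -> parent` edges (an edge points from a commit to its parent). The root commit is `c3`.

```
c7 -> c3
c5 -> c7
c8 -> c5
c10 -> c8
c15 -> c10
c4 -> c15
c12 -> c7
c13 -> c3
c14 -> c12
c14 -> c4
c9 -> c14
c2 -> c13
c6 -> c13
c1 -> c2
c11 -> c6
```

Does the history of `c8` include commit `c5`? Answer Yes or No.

Ancestors of c8 (commits reachable by following parents): {c3, c5, c7, c8}.
c5 is in that set, so it is an ancestor of c8.

Yes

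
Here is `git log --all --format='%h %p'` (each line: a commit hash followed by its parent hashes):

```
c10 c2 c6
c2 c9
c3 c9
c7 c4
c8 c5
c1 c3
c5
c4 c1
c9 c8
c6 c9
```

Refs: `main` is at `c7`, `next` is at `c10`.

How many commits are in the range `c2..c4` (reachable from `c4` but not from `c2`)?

Reachable from c4: {c1, c3, c4, c5, c8, c9}.
Reachable from c2: {c2, c5, c8, c9}.
In c4's history but not c2's: {c1, c3, c4} — 3 commits.

3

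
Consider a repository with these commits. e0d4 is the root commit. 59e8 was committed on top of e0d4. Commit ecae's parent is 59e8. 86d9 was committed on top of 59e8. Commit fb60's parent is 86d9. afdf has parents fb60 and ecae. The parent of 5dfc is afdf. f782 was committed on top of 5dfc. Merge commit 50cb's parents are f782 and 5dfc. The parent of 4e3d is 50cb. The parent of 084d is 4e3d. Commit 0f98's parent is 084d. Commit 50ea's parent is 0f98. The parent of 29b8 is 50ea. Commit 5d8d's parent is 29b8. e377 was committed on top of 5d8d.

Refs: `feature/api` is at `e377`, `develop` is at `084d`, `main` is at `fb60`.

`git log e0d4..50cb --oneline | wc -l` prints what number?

Reachable from 50cb: {50cb, 59e8, 5dfc, 86d9, afdf, e0d4, ecae, f782, fb60}.
Reachable from e0d4: {e0d4}.
In 50cb's history but not e0d4's: {50cb, 59e8, 5dfc, 86d9, afdf, ecae, f782, fb60} — 8 commits.

8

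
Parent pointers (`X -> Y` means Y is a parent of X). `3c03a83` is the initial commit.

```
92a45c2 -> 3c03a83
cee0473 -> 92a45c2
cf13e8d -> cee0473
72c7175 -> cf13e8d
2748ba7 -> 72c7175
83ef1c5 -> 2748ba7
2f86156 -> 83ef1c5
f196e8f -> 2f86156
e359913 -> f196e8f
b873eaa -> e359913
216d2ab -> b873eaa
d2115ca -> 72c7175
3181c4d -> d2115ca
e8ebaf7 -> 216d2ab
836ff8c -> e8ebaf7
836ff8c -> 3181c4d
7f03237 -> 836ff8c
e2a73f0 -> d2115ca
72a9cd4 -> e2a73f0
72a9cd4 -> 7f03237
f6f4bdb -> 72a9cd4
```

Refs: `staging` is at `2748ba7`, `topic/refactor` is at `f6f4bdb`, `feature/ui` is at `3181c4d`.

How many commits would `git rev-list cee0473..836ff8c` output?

13

Reachable from 836ff8c: {216d2ab, 2748ba7, 2f86156, 3181c4d, 3c03a83, 72c7175, 836ff8c, 83ef1c5, 92a45c2, b873eaa, cee0473, cf13e8d, d2115ca, e359913, e8ebaf7, f196e8f}.
Reachable from cee0473: {3c03a83, 92a45c2, cee0473}.
In 836ff8c's history but not cee0473's: {216d2ab, 2748ba7, 2f86156, 3181c4d, 72c7175, 836ff8c, 83ef1c5, b873eaa, cf13e8d, d2115ca, e359913, e8ebaf7, f196e8f} — 13 commits.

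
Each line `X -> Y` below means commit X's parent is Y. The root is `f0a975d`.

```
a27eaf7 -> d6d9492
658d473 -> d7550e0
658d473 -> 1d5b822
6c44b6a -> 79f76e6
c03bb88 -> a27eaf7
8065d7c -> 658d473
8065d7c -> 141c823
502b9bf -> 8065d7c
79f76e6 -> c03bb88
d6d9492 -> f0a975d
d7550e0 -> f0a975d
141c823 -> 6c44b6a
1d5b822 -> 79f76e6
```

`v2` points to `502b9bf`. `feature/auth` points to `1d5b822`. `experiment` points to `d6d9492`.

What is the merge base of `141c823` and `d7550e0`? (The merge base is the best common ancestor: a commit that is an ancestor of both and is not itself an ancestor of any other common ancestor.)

Ancestors of 141c823: {141c823, 6c44b6a, 79f76e6, a27eaf7, c03bb88, d6d9492, f0a975d}.
Ancestors of d7550e0: {d7550e0, f0a975d}.
Common ancestors: {f0a975d}.
The only common ancestor is f0a975d, so it is the merge base.

f0a975d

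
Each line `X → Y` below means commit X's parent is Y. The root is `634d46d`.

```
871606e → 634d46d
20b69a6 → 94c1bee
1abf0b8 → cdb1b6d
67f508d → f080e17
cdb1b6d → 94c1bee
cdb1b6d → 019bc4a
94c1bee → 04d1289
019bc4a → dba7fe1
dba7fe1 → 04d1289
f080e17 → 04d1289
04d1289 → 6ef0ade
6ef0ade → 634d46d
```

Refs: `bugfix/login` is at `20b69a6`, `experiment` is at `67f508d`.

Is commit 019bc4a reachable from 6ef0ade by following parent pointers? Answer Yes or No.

No

Ancestors of 6ef0ade: {634d46d, 6ef0ade}.
019bc4a is not in that set, so it is not an ancestor of 6ef0ade.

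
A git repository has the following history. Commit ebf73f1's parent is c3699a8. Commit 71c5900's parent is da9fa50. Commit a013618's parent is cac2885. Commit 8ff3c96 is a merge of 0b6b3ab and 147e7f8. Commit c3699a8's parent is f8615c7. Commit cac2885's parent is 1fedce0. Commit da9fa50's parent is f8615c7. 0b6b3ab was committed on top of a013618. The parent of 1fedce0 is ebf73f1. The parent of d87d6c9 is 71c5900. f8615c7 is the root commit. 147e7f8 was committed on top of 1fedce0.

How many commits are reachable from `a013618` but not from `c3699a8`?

Reachable from a013618: {1fedce0, a013618, c3699a8, cac2885, ebf73f1, f8615c7}.
Reachable from c3699a8: {c3699a8, f8615c7}.
In a013618's history but not c3699a8's: {1fedce0, a013618, cac2885, ebf73f1} — 4 commits.

4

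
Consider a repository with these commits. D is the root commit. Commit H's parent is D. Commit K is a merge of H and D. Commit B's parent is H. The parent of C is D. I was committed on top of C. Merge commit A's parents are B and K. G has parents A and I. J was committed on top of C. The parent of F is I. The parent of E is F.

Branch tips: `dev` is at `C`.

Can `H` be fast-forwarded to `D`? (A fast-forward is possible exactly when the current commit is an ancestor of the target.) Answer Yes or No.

No

A fast-forward from H to D is possible iff H is an ancestor of D.
Ancestors of D: {D}.
H is not among them, so fast-forward is not possible.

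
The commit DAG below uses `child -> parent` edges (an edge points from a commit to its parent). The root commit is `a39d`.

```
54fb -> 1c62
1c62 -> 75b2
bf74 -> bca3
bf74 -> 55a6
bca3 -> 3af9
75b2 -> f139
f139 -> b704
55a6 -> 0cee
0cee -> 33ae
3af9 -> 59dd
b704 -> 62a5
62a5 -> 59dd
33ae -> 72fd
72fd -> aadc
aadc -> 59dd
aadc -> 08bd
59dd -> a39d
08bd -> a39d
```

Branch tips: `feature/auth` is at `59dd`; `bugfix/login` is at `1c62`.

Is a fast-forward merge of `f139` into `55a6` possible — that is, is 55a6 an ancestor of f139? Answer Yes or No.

No

A fast-forward from 55a6 to f139 is possible iff 55a6 is an ancestor of f139.
Ancestors of f139: {59dd, 62a5, a39d, b704, f139}.
55a6 is not among them, so fast-forward is not possible.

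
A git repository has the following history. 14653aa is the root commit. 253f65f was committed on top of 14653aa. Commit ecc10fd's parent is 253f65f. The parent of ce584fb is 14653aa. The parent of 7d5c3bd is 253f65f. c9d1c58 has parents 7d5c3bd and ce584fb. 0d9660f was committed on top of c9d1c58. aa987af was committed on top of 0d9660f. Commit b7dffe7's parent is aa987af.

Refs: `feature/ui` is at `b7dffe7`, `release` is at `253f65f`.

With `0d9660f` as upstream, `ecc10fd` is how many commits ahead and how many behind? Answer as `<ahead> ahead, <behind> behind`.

1 ahead, 4 behind

Reachable from ecc10fd: {14653aa, 253f65f, ecc10fd}.
Reachable from 0d9660f: {0d9660f, 14653aa, 253f65f, 7d5c3bd, c9d1c58, ce584fb}.
Only in ecc10fd's history (ahead): {ecc10fd} — 1.
Only in 0d9660f's history (behind): {0d9660f, 7d5c3bd, c9d1c58, ce584fb} — 4.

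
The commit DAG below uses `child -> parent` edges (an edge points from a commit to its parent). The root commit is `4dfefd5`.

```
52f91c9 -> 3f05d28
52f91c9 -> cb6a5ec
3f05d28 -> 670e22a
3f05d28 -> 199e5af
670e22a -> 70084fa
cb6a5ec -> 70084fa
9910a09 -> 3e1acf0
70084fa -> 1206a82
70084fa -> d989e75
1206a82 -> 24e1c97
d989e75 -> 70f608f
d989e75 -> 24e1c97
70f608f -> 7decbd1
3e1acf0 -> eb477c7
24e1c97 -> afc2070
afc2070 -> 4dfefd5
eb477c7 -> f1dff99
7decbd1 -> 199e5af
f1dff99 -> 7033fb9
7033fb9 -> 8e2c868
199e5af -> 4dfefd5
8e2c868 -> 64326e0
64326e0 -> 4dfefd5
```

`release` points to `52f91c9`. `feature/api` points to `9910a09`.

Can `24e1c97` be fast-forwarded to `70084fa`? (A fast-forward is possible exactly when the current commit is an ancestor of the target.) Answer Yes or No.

Yes

A fast-forward from 24e1c97 to 70084fa is possible iff 24e1c97 is an ancestor of 70084fa.
Ancestors of 70084fa: {1206a82, 199e5af, 24e1c97, 4dfefd5, 70084fa, 70f608f, 7decbd1, afc2070, d989e75}.
24e1c97 is among them, so fast-forward is possible.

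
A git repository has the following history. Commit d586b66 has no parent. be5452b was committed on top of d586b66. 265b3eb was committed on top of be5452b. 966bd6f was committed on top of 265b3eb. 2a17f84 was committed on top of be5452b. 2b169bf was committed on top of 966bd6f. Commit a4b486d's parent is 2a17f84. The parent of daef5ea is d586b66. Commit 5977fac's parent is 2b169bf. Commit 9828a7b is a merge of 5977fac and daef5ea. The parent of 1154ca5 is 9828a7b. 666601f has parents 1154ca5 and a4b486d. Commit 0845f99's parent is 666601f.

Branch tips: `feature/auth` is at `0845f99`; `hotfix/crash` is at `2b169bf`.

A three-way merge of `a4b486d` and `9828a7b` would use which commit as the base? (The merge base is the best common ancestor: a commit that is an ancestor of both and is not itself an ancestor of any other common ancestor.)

Ancestors of a4b486d: {2a17f84, a4b486d, be5452b, d586b66}.
Ancestors of 9828a7b: {265b3eb, 2b169bf, 5977fac, 966bd6f, 9828a7b, be5452b, d586b66, daef5ea}.
Common ancestors: {be5452b, d586b66}.
Among these, be5452b is not an ancestor of any other common ancestor — it is the merge base.

be5452b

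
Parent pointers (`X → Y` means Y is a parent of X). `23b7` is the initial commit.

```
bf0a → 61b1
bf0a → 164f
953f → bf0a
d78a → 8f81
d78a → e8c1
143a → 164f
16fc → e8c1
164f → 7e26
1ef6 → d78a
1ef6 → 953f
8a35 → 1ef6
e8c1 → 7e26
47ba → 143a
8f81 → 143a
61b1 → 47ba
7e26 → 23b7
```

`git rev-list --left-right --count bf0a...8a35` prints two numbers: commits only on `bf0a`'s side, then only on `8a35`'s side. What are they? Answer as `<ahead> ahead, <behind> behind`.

Reachable from bf0a: {143a, 164f, 23b7, 47ba, 61b1, 7e26, bf0a}.
Reachable from 8a35: {143a, 164f, 1ef6, 23b7, 47ba, 61b1, 7e26, 8a35, 8f81, 953f, bf0a, d78a, e8c1}.
Only in bf0a's history (ahead): {} — 0.
Only in 8a35's history (behind): {1ef6, 8a35, 8f81, 953f, d78a, e8c1} — 6.

0 ahead, 6 behind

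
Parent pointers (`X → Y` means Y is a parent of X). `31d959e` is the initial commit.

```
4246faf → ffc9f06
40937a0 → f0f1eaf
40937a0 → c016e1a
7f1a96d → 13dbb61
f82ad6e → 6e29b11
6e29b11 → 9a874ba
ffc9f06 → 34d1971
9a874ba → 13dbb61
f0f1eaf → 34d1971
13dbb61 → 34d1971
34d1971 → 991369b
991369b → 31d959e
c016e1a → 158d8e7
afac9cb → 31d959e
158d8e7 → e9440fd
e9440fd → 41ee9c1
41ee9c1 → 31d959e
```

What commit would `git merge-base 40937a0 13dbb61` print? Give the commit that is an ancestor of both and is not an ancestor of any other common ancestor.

34d1971

Ancestors of 40937a0: {158d8e7, 31d959e, 34d1971, 40937a0, 41ee9c1, 991369b, c016e1a, e9440fd, f0f1eaf}.
Ancestors of 13dbb61: {13dbb61, 31d959e, 34d1971, 991369b}.
Common ancestors: {31d959e, 34d1971, 991369b}.
Among these, 34d1971 is not an ancestor of any other common ancestor — it is the merge base.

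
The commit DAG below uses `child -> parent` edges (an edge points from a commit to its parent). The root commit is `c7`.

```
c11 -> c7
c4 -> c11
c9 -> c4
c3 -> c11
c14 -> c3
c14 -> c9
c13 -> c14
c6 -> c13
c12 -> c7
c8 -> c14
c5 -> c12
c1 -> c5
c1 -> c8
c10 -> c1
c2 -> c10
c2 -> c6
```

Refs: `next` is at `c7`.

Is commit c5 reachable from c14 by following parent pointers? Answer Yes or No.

Ancestors of c14: {c11, c14, c3, c4, c7, c9}.
c5 is not in that set, so it is not an ancestor of c14.

No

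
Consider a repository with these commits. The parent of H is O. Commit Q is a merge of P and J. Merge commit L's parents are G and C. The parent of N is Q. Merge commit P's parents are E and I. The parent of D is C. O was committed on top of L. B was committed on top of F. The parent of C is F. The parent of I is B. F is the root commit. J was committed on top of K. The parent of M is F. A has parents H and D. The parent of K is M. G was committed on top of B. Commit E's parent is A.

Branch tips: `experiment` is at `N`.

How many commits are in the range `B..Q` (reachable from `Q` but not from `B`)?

14

Reachable from Q: {A, B, C, D, E, F, G, H, I, J, K, L, M, O, P, Q}.
Reachable from B: {B, F}.
In Q's history but not B's: {A, C, D, E, G, H, I, J, K, L, M, O, P, Q} — 14 commits.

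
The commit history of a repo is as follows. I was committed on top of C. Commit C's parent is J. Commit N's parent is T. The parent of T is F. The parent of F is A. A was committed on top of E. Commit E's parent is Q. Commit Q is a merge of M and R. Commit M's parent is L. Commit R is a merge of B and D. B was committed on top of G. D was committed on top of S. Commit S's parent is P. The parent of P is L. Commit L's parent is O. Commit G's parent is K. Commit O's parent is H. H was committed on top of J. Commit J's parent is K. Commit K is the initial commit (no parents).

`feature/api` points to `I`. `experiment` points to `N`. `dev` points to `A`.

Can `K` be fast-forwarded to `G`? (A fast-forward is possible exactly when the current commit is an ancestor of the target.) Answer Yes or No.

A fast-forward from K to G is possible iff K is an ancestor of G.
Ancestors of G: {G, K}.
K is among them, so fast-forward is possible.

Yes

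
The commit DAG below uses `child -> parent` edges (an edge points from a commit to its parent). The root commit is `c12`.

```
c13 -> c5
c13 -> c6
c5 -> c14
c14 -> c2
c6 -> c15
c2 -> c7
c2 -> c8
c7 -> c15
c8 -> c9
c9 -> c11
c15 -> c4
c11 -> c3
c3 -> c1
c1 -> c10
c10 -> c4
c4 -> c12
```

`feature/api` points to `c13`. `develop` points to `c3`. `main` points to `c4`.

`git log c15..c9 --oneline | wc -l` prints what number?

Reachable from c9: {c1, c10, c11, c12, c3, c4, c9}.
Reachable from c15: {c12, c15, c4}.
In c9's history but not c15's: {c1, c10, c11, c3, c9} — 5 commits.

5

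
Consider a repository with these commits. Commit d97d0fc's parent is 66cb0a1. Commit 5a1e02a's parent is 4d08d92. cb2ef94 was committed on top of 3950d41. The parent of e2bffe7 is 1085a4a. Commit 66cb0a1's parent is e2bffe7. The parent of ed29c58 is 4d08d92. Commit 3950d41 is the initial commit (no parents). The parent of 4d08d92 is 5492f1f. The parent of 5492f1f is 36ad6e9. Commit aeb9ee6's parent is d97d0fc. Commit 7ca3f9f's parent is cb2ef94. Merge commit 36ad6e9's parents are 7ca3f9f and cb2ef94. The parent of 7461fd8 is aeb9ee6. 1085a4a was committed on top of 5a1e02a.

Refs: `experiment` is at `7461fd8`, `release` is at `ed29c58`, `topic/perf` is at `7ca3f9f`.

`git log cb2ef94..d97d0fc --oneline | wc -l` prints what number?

9

Reachable from d97d0fc: {1085a4a, 36ad6e9, 3950d41, 4d08d92, 5492f1f, 5a1e02a, 66cb0a1, 7ca3f9f, cb2ef94, d97d0fc, e2bffe7}.
Reachable from cb2ef94: {3950d41, cb2ef94}.
In d97d0fc's history but not cb2ef94's: {1085a4a, 36ad6e9, 4d08d92, 5492f1f, 5a1e02a, 66cb0a1, 7ca3f9f, d97d0fc, e2bffe7} — 9 commits.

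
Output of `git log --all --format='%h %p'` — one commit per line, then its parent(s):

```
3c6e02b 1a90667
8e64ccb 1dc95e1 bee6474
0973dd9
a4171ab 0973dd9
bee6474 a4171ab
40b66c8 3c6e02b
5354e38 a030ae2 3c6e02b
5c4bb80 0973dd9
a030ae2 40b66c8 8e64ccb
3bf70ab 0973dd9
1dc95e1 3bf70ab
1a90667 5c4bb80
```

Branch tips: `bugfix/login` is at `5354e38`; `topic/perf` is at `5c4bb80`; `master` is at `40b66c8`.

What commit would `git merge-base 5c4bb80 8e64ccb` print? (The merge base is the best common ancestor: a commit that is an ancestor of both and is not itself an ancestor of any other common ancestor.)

0973dd9

Ancestors of 5c4bb80: {0973dd9, 5c4bb80}.
Ancestors of 8e64ccb: {0973dd9, 1dc95e1, 3bf70ab, 8e64ccb, a4171ab, bee6474}.
Common ancestors: {0973dd9}.
The only common ancestor is 0973dd9, so it is the merge base.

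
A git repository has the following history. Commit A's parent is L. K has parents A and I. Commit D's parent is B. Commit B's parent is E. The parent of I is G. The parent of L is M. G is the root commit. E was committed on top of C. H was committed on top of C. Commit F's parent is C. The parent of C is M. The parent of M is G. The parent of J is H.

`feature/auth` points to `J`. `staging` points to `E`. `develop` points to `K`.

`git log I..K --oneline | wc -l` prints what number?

Reachable from K: {A, G, I, K, L, M}.
Reachable from I: {G, I}.
In K's history but not I's: {A, K, L, M} — 4 commits.

4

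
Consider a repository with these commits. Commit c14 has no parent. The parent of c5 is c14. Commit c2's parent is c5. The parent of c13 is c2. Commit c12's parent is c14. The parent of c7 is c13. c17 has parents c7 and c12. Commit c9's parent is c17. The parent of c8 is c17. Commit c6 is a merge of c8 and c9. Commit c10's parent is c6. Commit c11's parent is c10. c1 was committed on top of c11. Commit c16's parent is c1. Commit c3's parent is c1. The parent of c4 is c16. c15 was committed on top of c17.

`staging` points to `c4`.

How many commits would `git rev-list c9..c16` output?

Reachable from c16: {c1, c10, c11, c12, c13, c14, c16, c17, c2, c5, c6, c7, c8, c9}.
Reachable from c9: {c12, c13, c14, c17, c2, c5, c7, c9}.
In c16's history but not c9's: {c1, c10, c11, c16, c6, c8} — 6 commits.

6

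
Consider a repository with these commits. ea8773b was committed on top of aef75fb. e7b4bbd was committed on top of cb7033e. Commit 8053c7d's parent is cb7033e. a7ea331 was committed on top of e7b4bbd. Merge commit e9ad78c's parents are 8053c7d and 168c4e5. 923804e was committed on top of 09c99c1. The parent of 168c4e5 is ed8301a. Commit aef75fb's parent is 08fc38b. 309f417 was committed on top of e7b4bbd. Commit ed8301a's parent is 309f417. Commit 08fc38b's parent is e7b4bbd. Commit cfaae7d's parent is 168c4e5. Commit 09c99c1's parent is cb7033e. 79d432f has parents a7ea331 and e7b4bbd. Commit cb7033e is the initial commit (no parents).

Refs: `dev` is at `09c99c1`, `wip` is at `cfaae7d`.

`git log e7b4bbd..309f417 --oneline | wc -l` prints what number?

Reachable from 309f417: {309f417, cb7033e, e7b4bbd}.
Reachable from e7b4bbd: {cb7033e, e7b4bbd}.
In 309f417's history but not e7b4bbd's: {309f417} — 1 commit.

1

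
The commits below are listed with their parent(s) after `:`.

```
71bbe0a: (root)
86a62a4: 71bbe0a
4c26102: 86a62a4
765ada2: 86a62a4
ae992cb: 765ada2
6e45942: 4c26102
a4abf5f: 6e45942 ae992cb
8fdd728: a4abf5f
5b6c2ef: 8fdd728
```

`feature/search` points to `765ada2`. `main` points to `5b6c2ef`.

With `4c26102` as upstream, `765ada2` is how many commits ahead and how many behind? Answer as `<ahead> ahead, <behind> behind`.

Reachable from 765ada2: {71bbe0a, 765ada2, 86a62a4}.
Reachable from 4c26102: {4c26102, 71bbe0a, 86a62a4}.
Only in 765ada2's history (ahead): {765ada2} — 1.
Only in 4c26102's history (behind): {4c26102} — 1.

1 ahead, 1 behind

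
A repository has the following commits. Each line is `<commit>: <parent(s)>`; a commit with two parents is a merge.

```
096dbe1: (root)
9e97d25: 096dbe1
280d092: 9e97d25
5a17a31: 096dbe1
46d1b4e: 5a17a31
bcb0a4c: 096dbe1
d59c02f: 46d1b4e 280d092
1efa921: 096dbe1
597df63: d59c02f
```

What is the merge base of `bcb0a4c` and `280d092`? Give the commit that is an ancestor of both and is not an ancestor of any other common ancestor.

Ancestors of bcb0a4c: {096dbe1, bcb0a4c}.
Ancestors of 280d092: {096dbe1, 280d092, 9e97d25}.
Common ancestors: {096dbe1}.
The only common ancestor is 096dbe1, so it is the merge base.

096dbe1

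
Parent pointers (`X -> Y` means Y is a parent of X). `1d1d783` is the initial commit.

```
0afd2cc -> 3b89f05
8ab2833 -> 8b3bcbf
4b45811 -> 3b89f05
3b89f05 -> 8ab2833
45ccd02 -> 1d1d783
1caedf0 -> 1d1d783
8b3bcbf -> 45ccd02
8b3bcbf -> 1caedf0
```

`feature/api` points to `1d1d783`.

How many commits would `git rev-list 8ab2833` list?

5

Walking parent pointers from 8ab2833: reachable set = {1caedf0, 1d1d783, 45ccd02, 8ab2833, 8b3bcbf}.
That is 5 commits.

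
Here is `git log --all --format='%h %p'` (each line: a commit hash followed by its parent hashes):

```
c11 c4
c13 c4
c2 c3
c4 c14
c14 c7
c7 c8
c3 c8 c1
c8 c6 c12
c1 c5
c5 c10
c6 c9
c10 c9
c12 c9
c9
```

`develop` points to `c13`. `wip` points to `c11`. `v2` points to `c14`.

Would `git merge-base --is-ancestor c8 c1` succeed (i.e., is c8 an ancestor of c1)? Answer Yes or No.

No

Ancestors of c1: {c1, c10, c5, c9}.
c8 is not in that set, so it is not an ancestor of c1.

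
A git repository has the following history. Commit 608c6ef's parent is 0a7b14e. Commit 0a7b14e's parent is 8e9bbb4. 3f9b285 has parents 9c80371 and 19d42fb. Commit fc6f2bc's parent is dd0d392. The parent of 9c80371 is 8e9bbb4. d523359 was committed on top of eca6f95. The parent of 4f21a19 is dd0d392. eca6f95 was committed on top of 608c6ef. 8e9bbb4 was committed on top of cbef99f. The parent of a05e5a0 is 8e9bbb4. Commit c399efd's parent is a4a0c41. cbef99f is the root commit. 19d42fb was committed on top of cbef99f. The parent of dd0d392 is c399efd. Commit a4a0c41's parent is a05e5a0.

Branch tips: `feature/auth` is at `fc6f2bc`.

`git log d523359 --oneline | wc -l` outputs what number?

Walking parent pointers from d523359: reachable set = {0a7b14e, 608c6ef, 8e9bbb4, cbef99f, d523359, eca6f95}.
That is 6 commits.

6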